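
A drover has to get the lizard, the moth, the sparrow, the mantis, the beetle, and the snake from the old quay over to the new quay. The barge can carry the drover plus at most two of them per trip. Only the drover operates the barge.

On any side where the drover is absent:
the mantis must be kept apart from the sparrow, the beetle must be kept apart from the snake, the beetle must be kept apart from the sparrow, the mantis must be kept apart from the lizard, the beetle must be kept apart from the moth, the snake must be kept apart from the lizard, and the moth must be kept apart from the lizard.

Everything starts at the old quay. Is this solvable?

Whatever the first load, the items left behind include a forbidden pair without the drover. No opening move is safe, so no plan exists.

No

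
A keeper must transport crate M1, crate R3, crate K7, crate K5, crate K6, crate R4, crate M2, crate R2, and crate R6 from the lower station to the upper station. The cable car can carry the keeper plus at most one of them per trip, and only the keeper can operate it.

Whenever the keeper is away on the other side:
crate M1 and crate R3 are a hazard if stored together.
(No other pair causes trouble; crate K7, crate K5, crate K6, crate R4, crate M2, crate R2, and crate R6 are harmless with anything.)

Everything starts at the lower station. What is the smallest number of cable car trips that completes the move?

Counting alone: the keeper can take at most 1 across per trip to the upper station, so moving all 9 needs at least 9 loaded trips out, with a return between consecutive ones — at least 17 crossings.
The plan below uses exactly 17 crossings, so it is optimal:
1. Keeper goes to the upper station with crate M1.  [the lower station: crate K5, crate K6, crate K7, crate M2, crate R2, crate R3, crate R4, crate R6 | the upper station: crate M1]
2. Keeper goes back to the lower station alone.  [the lower station: crate K5, crate K6, crate K7, crate M2, crate R2, crate R3, crate R4, crate R6 | the upper station: crate M1]
3. Keeper goes to the upper station with crate K7.  [the lower station: crate K5, crate K6, crate M2, crate R2, crate R3, crate R4, crate R6 | the upper station: crate K7, crate M1]
4. Keeper goes back to the lower station alone.  [the lower station: crate K5, crate K6, crate M2, crate R2, crate R3, crate R4, crate R6 | the upper station: crate K7, crate M1]
5. Keeper goes to the upper station with crate K5.  [the lower station: crate K6, crate M2, crate R2, crate R3, crate R4, crate R6 | the upper station: crate K5, crate K7, crate M1]
6. Keeper goes back to the lower station alone.  [the lower station: crate K6, crate M2, crate R2, crate R3, crate R4, crate R6 | the upper station: crate K5, crate K7, crate M1]
7. Keeper goes to the upper station with crate K6.  [the lower station: crate M2, crate R2, crate R3, crate R4, crate R6 | the upper station: crate K5, crate K6, crate K7, crate M1]
8. Keeper goes back to the lower station alone.  [the lower station: crate M2, crate R2, crate R3, crate R4, crate R6 | the upper station: crate K5, crate K6, crate K7, crate M1]
9. Keeper goes to the upper station with crate R4.  [the lower station: crate M2, crate R2, crate R3, crate R6 | the upper station: crate K5, crate K6, crate K7, crate M1, crate R4]
10. Keeper goes back to the lower station alone.  [the lower station: crate M2, crate R2, crate R3, crate R6 | the upper station: crate K5, crate K6, crate K7, crate M1, crate R4]
11. Keeper goes to the upper station with crate M2.  [the lower station: crate R2, crate R3, crate R6 | the upper station: crate K5, crate K6, crate K7, crate M1, crate M2, crate R4]
12. Keeper goes back to the lower station alone.  [the lower station: crate R2, crate R3, crate R6 | the upper station: crate K5, crate K6, crate K7, crate M1, crate M2, crate R4]
13. Keeper goes to the upper station with crate R2.  [the lower station: crate R3, crate R6 | the upper station: crate K5, crate K6, crate K7, crate M1, crate M2, crate R2, crate R4]
14. Keeper goes back to the lower station alone.  [the lower station: crate R3, crate R6 | the upper station: crate K5, crate K6, crate K7, crate M1, crate M2, crate R2, crate R4]
15. Keeper goes to the upper station with crate R6.  [the lower station: crate R3 | the upper station: crate K5, crate K6, crate K7, crate M1, crate M2, crate R2, crate R4, crate R6]
16. Keeper goes back to the lower station alone.  [the lower station: crate R3 | the upper station: crate K5, crate K6, crate K7, crate M1, crate M2, crate R2, crate R4, crate R6]
17. Keeper goes to the upper station with crate R3.  [the lower station: — | the upper station: crate K5, crate K6, crate K7, crate M1, crate M2, crate R2, crate R3, crate R4, crate R6]

17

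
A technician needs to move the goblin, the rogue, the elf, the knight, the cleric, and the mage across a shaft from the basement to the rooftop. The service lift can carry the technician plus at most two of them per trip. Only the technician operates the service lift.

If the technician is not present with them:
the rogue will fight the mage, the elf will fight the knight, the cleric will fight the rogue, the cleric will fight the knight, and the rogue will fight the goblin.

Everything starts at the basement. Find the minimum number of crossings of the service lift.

Counting alone: the technician can take at most 2 across per trip to the rooftop, so moving all 6 needs at least 3 loaded trips out, with a return between consecutive ones — at least 5 crossings.
The safety rule pushes this higher. Following every safe sequence of crossings, the most of the 6 that can be at the rooftop as the service lift arrives there on crossing 5 is 5 — never all 6.
So no plan with fewer than 7 crossings exists, and this one achieves 7:
1. Technician goes to the rooftop with the knight and the rogue.  [the basement: the cleric, the elf, the goblin, the mage | the rooftop: the knight, the rogue]
2. Technician goes back to the basement alone.  [the basement: the cleric, the elf, the goblin, the mage | the rooftop: the knight, the rogue]
3. Technician goes to the rooftop with the elf and the goblin.  [the basement: the cleric, the mage | the rooftop: the elf, the goblin, the knight, the rogue]
4. Technician goes back to the basement with the knight and the rogue.  [the basement: the cleric, the knight, the mage, the rogue | the rooftop: the elf, the goblin]
5. Technician goes to the rooftop with the cleric and the mage.  [the basement: the knight, the rogue | the rooftop: the cleric, the elf, the goblin, the mage]
6. Technician goes back to the basement alone.  [the basement: the knight, the rogue | the rooftop: the cleric, the elf, the goblin, the mage]
7. Technician goes to the rooftop with the knight and the rogue.  [the basement: — | the rooftop: the cleric, the elf, the goblin, the knight, the mage, the rogue]

7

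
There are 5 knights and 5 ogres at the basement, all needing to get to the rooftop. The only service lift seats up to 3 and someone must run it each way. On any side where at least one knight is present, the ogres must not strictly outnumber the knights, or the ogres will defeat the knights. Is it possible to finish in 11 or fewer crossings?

Yes — this plan uses 11 crossings (≤ 11):
1. 2 ogres → the rooftop.  (the basement: 5K 3O; the rooftop: 0K 2O)
2. 1 ogre ← the basement.  (the basement: 5K 4O; the rooftop: 0K 1O)
3. 3 ogres → the rooftop.  (the basement: 5K 1O; the rooftop: 0K 4O)
4. 1 ogre ← the basement.  (the basement: 5K 2O; the rooftop: 0K 3O)
5. 3 knights → the rooftop.  (the basement: 2K 2O; the rooftop: 3K 3O)
6. 1 knight and 1 ogre ← the basement.  (the basement: 3K 3O; the rooftop: 2K 2O)
7. 3 knights → the rooftop.  (the basement: 0K 3O; the rooftop: 5K 2O)
8. 1 ogre ← the basement.  (the basement: 0K 4O; the rooftop: 5K 1O)
9. 2 ogres → the rooftop.  (the basement: 0K 2O; the rooftop: 5K 3O)
10. 1 ogre ← the basement.  (the basement: 0K 3O; the rooftop: 5K 2O)
11. 3 ogres → the rooftop.  (the basement: 0K 0O; the rooftop: 5K 5O)

Yes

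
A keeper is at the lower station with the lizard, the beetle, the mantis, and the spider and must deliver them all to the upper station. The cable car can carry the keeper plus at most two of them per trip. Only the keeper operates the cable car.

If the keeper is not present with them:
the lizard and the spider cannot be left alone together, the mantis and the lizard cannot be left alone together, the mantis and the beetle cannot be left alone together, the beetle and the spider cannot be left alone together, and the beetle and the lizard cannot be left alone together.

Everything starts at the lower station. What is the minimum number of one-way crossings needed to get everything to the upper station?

Counting alone: the keeper can take at most 2 across per trip to the upper station, so moving all 4 needs at least 2 loaded trips out, with a return between consecutive ones — at least 3 crossings.
The safety rule pushes this higher. Following every safe sequence of crossings, the most of the 4 that can be at the upper station as the cable car arrives there on crossing 3 is 3 — never all 4.
So no plan with fewer than 5 crossings exists, and this one achieves 5:
1. Keeper goes to the upper station with the beetle and the lizard.  [the lower station: the mantis, the spider | the upper station: the beetle, the lizard]
2. Keeper goes back to the lower station with the lizard.  [the lower station: the lizard, the mantis, the spider | the upper station: the beetle]
3. Keeper goes to the upper station with the mantis and the spider.  [the lower station: the lizard | the upper station: the beetle, the mantis, the spider]
4. Keeper goes back to the lower station with the beetle.  [the lower station: the beetle, the lizard | the upper station: the mantis, the spider]
5. Keeper goes to the upper station with the beetle and the lizard.  [the lower station: — | the upper station: the beetle, the lizard, the mantis, the spider]

5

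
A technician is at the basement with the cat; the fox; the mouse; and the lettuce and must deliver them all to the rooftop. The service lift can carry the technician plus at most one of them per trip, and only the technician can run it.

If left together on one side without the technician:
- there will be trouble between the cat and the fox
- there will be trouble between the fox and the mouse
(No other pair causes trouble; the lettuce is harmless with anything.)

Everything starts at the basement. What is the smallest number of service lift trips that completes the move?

9

Counting alone: the technician can take at most 1 across per trip to the rooftop, so moving all 4 needs at least 4 loaded trips out, with a return between consecutive ones — at least 7 crossings.
The safety rule pushes this higher. Following every safe sequence of crossings, the most of the 4 that can be at the rooftop as the service lift arrives there on crossing 7 is 3 — never all 4.
So no plan with fewer than 9 crossings exists, and this one achieves 9:
1. Technician goes to the rooftop with the fox.  [the basement: the cat, the lettuce, the mouse | the rooftop: the fox]
2. Technician goes back to the basement alone.  [the basement: the cat, the lettuce, the mouse | the rooftop: the fox]
3. Technician goes to the rooftop with the cat.  [the basement: the lettuce, the mouse | the rooftop: the cat, the fox]
4. Technician goes back to the basement with the fox.  [the basement: the fox, the lettuce, the mouse | the rooftop: the cat]
5. Technician goes to the rooftop with the mouse.  [the basement: the fox, the lettuce | the rooftop: the cat, the mouse]
6. Technician goes back to the basement alone.  [the basement: the fox, the lettuce | the rooftop: the cat, the mouse]
7. Technician goes to the rooftop with the lettuce.  [the basement: the fox | the rooftop: the cat, the lettuce, the mouse]
8. Technician goes back to the basement alone.  [the basement: the fox | the rooftop: the cat, the lettuce, the mouse]
9. Technician goes to the rooftop with the fox.  [the basement: — | the rooftop: the cat, the fox, the lettuce, the mouse]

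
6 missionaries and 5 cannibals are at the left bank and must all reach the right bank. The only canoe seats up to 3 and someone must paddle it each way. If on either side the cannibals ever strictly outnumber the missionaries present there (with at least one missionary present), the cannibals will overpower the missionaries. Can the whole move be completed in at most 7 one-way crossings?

No

Counting alone: each trip to the right bank takes at most 3 across and each return brings at least 1 back, so after t trips out (and t−1 returns) at most 3t − (t−1) of the 11 are across; that first reaches 11 at t = 5, so at least 9 crossings are needed.
Since 7 < 9, 7 crossings cannot be enough. (The shortest complete plan in fact takes 9:)
1. 3 cannibals → the right bank.  (the left bank: 6M 2C; the right bank: 0M 3C)
2. 1 cannibal ← the left bank.  (the left bank: 6M 3C; the right bank: 0M 2C)
3. 3 missionaries → the right bank.  (the left bank: 3M 3C; the right bank: 3M 2C)
4. 1 missionary ← the left bank.  (the left bank: 4M 3C; the right bank: 2M 2C)
5. 2 missionaries and 1 cannibal → the right bank.  (the left bank: 2M 2C; the right bank: 4M 3C)
6. 1 missionary ← the left bank.  (the left bank: 3M 2C; the right bank: 3M 3C)
7. 2 missionaries and 1 cannibal → the right bank.  (the left bank: 1M 1C; the right bank: 5M 4C)
8. 1 missionary ← the left bank.  (the left bank: 2M 1C; the right bank: 4M 4C)
9. 2 missionaries and 1 cannibal → the right bank.  (the left bank: 0M 0C; the right bank: 6M 5C)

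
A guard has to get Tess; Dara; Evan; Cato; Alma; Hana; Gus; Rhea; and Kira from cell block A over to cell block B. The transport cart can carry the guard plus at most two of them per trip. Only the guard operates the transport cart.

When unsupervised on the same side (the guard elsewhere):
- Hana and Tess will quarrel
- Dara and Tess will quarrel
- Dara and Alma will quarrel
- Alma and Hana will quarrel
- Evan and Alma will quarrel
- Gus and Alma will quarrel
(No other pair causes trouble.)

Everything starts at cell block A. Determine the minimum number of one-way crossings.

Counting alone: the guard can take at most 2 across per trip to cell block B, so moving all 9 needs at least 5 loaded trips out, with a return between consecutive ones — at least 9 crossings.
The safety rule pushes this higher. Following every safe sequence of crossings, the most of the 9 that can be at cell block B as the transport cart arrives there on crossing 9 is 8 — never all 9.
So no plan with fewer than 11 crossings exists, and this one achieves 11:
1. Guard goes to cell block B with Alma and Tess.
2. Guard goes back to cell block A alone.
3. Guard goes to cell block B with Cato.
4. Guard goes back to cell block A alone.
5. Guard goes to cell block B with Dara and Evan.
6. Guard goes back to cell block A with Alma and Tess.
7. Guard goes to cell block B with Gus and Hana.
8. Guard goes back to cell block A alone.
9. Guard goes to cell block B with Kira and Rhea.
10. Guard goes back to cell block A alone.
11. Guard goes to cell block B with Alma and Tess.

11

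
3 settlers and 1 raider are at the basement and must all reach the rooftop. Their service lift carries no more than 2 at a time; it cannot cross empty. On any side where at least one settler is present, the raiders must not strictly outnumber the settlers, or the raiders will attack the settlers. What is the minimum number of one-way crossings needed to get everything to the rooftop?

Counting alone: each trip to the rooftop takes at most 2 across and each return brings at least 1 back, so after t trips out (and t−1 returns) at most 2t − (t−1) of the 4 are across; that first reaches 4 at t = 3, so at least 5 crossings are needed.
The plan below uses exactly 5 crossings, so it is optimal:
1. 1 settler and 1 raider → the rooftop.  (the basement: 2S 0R; the rooftop: 1S 1R)
2. 1 raider ← the basement.  (the basement: 2S 1R; the rooftop: 1S 0R)
3. 1 settler and 1 raider → the rooftop.  (the basement: 1S 0R; the rooftop: 2S 1R)
4. 1 raider ← the basement.  (the basement: 1S 1R; the rooftop: 2S 0R)
5. 1 settler and 1 raider → the rooftop.  (the basement: 0S 0R; the rooftop: 3S 1R)

5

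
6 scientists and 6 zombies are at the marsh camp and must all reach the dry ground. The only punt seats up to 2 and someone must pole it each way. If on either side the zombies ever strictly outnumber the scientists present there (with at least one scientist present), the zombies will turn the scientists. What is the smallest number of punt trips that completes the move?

Following every safe sequence of crossings from the start, the most of the 12 that can be at the dry ground as the punt arrives there on crossings 1, 3, 5, 7, 9 is 2, 3, 4, 5, 6 respectively; the best ever achieved is 6 of 12.
From crossing 11 on, no configuration arises that was not already reachable earlier: only 15 distinct safe configurations (who is on which side, and where the punt is) can ever be reached, none of them has everyone across, and every continuation just revisits them. They are: 0 scientists + 0 zombies across (punt back at the start); 0 scientists + 1 zombie across (punt there); 0 scientists + 1 zombie across (punt back at the start); 0 scientists + 2 zombies across (punt there); 0 scientists + 2 zombies across (punt back at the start); 0 scientists + 3 zombies across (punt there); 0 scientists + 3 zombies across (punt back at the start); 0 scientists + 4 zombies across (punt there); 0 scientists + 4 zombies across (punt back at the start); 0 scientists + 5 zombies across (punt there); 0 scientists + 5 zombies across (punt back at the start); 0 scientists + 6 zombies across (punt there); 1 scientist + 1 zombie across (punt there); 1 scientist + 1 zombie across (punt back at the start); 2 scientists + 2 zombies across (punt there). So no valid plan exists.

impossible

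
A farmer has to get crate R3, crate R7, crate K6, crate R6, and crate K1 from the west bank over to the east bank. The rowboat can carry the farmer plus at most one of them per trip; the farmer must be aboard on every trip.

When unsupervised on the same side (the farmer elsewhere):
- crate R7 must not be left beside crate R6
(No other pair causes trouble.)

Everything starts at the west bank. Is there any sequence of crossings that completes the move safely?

Yes

1. Farmer goes to the east bank with crate R7.  [the west bank: crate K1, crate K6, crate R3, crate R6 | the east bank: crate R7]
2. Farmer goes back to the west bank alone.  [the west bank: crate K1, crate K6, crate R3, crate R6 | the east bank: crate R7]
3. Farmer goes to the east bank with crate R3.  [the west bank: crate K1, crate K6, crate R6 | the east bank: crate R3, crate R7]
4. Farmer goes back to the west bank alone.  [the west bank: crate K1, crate K6, crate R6 | the east bank: crate R3, crate R7]
5. Farmer goes to the east bank with crate K6.  [the west bank: crate K1, crate R6 | the east bank: crate K6, crate R3, crate R7]
6. Farmer goes back to the west bank alone.  [the west bank: crate K1, crate R6 | the east bank: crate K6, crate R3, crate R7]
7. Farmer goes to the east bank with crate K1.  [the west bank: crate R6 | the east bank: crate K1, crate K6, crate R3, crate R7]
8. Farmer goes back to the west bank alone.  [the west bank: crate R6 | the east bank: crate K1, crate K6, crate R3, crate R7]
9. Farmer goes to the east bank with crate R6.  [the west bank: — | the east bank: crate K1, crate K6, crate R3, crate R6, crate R7]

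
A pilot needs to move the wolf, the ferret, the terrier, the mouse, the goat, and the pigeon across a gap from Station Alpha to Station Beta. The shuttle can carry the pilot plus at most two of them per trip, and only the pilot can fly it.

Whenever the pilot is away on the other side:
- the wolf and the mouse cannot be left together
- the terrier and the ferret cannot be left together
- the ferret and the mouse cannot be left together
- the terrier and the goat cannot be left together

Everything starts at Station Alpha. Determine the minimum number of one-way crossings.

7

Counting alone: the pilot can take at most 2 across per trip to Station Beta, so moving all 6 needs at least 3 loaded trips out, with a return between consecutive ones — at least 5 crossings.
The safety rule pushes this higher. Following every safe sequence of crossings, the most of the 6 that can be at Station Beta as the shuttle arrives there on crossing 5 is 5 — never all 6.
So no plan with fewer than 7 crossings exists, and this one achieves 7:
1. Pilot goes to Station Beta with the mouse and the terrier.
2. Pilot goes back to Station Alpha alone.
3. Pilot goes to Station Beta with the ferret and the wolf.
4. Pilot goes back to Station Alpha with the mouse and the terrier.
5. Pilot goes to Station Beta with the goat and the pigeon.
6. Pilot goes back to Station Alpha alone.
7. Pilot goes to Station Beta with the mouse and the terrier.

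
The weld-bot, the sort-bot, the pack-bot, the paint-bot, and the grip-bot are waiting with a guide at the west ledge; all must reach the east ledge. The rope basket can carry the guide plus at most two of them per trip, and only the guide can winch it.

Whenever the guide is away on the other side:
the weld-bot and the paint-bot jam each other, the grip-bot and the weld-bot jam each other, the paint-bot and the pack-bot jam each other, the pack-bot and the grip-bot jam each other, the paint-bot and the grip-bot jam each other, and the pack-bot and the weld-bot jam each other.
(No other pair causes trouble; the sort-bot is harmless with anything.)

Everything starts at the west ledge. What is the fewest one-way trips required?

Whatever the first load, the items left behind include a forbidden pair without the guide. No opening move is safe, so no plan exists.

impossible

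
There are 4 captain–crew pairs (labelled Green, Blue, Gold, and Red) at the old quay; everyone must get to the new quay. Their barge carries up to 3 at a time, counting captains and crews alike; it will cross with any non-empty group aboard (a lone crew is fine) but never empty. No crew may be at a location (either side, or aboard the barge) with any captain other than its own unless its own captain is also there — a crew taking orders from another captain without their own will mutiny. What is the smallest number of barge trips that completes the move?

Counting alone: each trip to the new quay takes at most 3 across and each return brings at least 1 back, so after t trips out (and t−1 returns) at most 3t − (t−1) of the 8 are across; that first reaches 8 at t = 4, so at least 7 crossings are needed.
The safety rule pushes this higher. Following every safe sequence of crossings, the most of the 8 that can be at the new quay as the barge arrives there on crossing 7 is 7 — never all 8.
So no plan with fewer than 9 crossings exists, and this one achieves 9:
1. captain Green and crew Green cross → the new quay.
2. captain Green crosses ← the old quay.
3. captain Blue, captain Green, and crew Blue cross → the new quay.
4. captain Green and crew Green cross ← the old quay.
5. captain Gold, captain Green, and captain Red cross → the new quay.
6. crew Blue crosses ← the old quay.
7. crew Blue and crew Green cross → the new quay.
8. crew Green crosses ← the old quay.
9. crew Gold, crew Green, and crew Red cross → the new quay.

9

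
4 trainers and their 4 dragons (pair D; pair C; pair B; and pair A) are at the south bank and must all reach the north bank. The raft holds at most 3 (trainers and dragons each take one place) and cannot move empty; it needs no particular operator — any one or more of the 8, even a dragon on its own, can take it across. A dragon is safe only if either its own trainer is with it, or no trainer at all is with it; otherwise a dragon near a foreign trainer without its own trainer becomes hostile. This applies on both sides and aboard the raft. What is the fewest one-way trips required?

9

Counting alone: each trip to the north bank takes at most 3 across and each return brings at least 1 back, so after t trips out (and t−1 returns) at most 3t − (t−1) of the 8 are across; that first reaches 8 at t = 4, so at least 7 crossings are needed.
The safety rule pushes this higher. Following every safe sequence of crossings, the most of the 8 that can be at the north bank as the raft arrives there on crossing 7 is 7 — never all 8.
So no plan with fewer than 9 crossings exists, and this one achieves 9:
1. dragon D and trainer D cross → the north bank.
2. trainer D crosses ← the south bank.
3. dragon C, trainer C, and trainer D cross → the north bank.
4. dragon D and trainer D cross ← the south bank.
5. trainer A, trainer B, and trainer D cross → the north bank.
6. dragon C crosses ← the south bank.
7. dragon C and dragon D cross → the north bank.
8. dragon D crosses ← the south bank.
9. dragon A, dragon B, and dragon D cross → the north bank.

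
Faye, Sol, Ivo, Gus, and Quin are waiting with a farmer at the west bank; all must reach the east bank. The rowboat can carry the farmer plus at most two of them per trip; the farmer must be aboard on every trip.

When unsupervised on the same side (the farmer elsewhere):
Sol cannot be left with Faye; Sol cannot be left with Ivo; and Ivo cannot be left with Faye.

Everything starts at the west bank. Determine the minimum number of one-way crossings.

7

Counting alone: the farmer can take at most 2 across per trip to the east bank, so moving all 5 needs at least 3 loaded trips out, with a return between consecutive ones — at least 5 crossings.
The safety rule pushes this higher. Following every safe sequence of crossings, the most of the 5 that can be at the east bank as the rowboat arrives there on crossing 5 is 4 — never all 5.
So no plan with fewer than 7 crossings exists, and this one achieves 7:
1. Farmer goes to the east bank with Faye and Sol.
2. Farmer goes back to the west bank with Faye.
3. Farmer goes to the east bank with Faye and Gus.
4. Farmer goes back to the west bank with Faye.
5. Farmer goes to the east bank with Faye and Quin.
6. Farmer goes back to the west bank with Faye.
7. Farmer goes to the east bank with Faye and Ivo.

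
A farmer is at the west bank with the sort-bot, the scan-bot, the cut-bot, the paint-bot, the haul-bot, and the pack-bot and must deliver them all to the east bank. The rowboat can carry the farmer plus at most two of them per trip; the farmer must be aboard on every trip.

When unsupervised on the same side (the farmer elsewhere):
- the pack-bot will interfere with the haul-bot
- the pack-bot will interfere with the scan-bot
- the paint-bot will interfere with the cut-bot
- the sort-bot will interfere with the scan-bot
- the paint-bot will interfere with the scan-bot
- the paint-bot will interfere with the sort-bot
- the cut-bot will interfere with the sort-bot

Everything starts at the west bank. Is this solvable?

Whatever the first load, the items left behind include a forbidden pair without the farmer. No opening move is safe, so no plan exists.

No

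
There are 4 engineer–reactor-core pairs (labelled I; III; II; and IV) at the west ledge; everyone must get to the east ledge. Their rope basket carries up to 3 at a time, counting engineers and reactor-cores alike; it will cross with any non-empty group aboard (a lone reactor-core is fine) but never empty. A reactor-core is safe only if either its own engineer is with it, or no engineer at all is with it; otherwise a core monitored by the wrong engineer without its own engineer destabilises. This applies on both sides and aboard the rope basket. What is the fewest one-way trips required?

Counting alone: each trip to the east ledge takes at most 3 across and each return brings at least 1 back, so after t trips out (and t−1 returns) at most 3t − (t−1) of the 8 are across; that first reaches 8 at t = 4, so at least 7 crossings are needed.
The safety rule pushes this higher. Following every safe sequence of crossings, the most of the 8 that can be at the east ledge as the rope basket arrives there on crossing 7 is 7 — never all 8.
So no plan with fewer than 9 crossings exists, and this one achieves 9:
1. engineer I and reactor-core I cross → the east ledge.
2. engineer I crosses ← the west ledge.
3. engineer I, engineer III, and reactor-core III cross → the east ledge.
4. engineer I and reactor-core I cross ← the west ledge.
5. engineer I, engineer II, and engineer IV cross → the east ledge.
6. reactor-core III crosses ← the west ledge.
7. reactor-core I and reactor-core III cross → the east ledge.
8. reactor-core I crosses ← the west ledge.
9. reactor-core I, reactor-core II, and reactor-core IV cross → the east ledge.

9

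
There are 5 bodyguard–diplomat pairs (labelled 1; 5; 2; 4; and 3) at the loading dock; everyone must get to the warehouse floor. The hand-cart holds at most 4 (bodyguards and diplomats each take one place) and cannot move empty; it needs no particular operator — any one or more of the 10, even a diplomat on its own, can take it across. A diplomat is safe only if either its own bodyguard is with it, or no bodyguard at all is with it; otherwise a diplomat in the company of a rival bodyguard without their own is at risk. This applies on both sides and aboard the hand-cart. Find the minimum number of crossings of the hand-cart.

7

Counting alone: each trip to the warehouse floor takes at most 4 across and each return brings at least 1 back, so after t trips out (and t−1 returns) at most 4t − (t−1) of the 10 are across; that first reaches 10 at t = 3, so at least 5 crossings are needed.
The safety rule pushes this higher. Following every safe sequence of crossings, the most of the 10 that can be at the warehouse floor as the hand-cart arrives there on crossing 5 is 9 — never all 10.
So no plan with fewer than 7 crossings exists, and this one achieves 7:
1. bodyguard 1 and diplomat 1 cross → the warehouse floor.
2. bodyguard 1 crosses ← the loading dock.
3. diplomat 2, diplomat 3, diplomat 4, and diplomat 5 cross → the warehouse floor.
4. diplomat 1 crosses ← the loading dock.
5. bodyguard 2, bodyguard 3, bodyguard 4, and bodyguard 5 cross → the warehouse floor.
6. bodyguard 5 and diplomat 5 cross ← the loading dock.
7. bodyguard 1, bodyguard 5, diplomat 1, and diplomat 5 cross → the warehouse floor.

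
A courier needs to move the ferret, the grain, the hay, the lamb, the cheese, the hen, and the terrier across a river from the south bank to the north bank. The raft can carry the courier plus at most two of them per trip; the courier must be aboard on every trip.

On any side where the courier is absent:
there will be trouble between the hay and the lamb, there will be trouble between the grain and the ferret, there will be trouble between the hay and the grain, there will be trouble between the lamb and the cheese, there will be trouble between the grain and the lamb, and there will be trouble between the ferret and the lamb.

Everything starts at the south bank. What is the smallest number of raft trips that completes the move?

11

Counting alone: the courier can take at most 2 across per trip to the north bank, so moving all 7 needs at least 4 loaded trips out, with a return between consecutive ones — at least 7 crossings.
The safety rule pushes this higher. Following every safe sequence of crossings, the most of the 7 that can be at the north bank as the raft arrives there on crossings 7, 9 is 5, 6 respectively — never all 7.
So no plan with fewer than 11 crossings exists, and this one achieves 11:
1. Courier goes to the north bank with the grain and the lamb.
2. Courier goes back to the south bank with the grain.
3. Courier goes to the north bank with the ferret and the hay.
4. Courier goes back to the south bank with the lamb.
5. Courier goes to the north bank with the cheese and the grain.
6. Courier goes back to the south bank with the grain.
7. Courier goes to the north bank with the grain and the hen.
8. Courier goes back to the south bank with the grain.
9. Courier goes to the north bank with the grain and the terrier.
10. Courier goes back to the south bank with the grain.
11. Courier goes to the north bank with the grain and the lamb.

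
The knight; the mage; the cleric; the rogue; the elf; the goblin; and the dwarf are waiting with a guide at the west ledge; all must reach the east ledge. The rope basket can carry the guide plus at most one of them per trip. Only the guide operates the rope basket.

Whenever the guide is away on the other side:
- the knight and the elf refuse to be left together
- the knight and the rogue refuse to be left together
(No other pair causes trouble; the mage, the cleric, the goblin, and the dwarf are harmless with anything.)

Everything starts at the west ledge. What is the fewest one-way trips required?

15

Counting alone: the guide can take at most 1 across per trip to the east ledge, so moving all 7 needs at least 7 loaded trips out, with a return between consecutive ones — at least 13 crossings.
The safety rule pushes this higher. Following every safe sequence of crossings, the most of the 7 that can be at the east ledge as the rope basket arrives there on crossing 13 is 6 — never all 7.
So no plan with fewer than 15 crossings exists, and this one achieves 15:
1. Guide goes to the east ledge with the knight.  [the west ledge: the cleric, the dwarf, the elf, the goblin, the mage, the rogue | the east ledge: the knight]
2. Guide goes back to the west ledge alone.  [the west ledge: the cleric, the dwarf, the elf, the goblin, the mage, the rogue | the east ledge: the knight]
3. Guide goes to the east ledge with the mage.  [the west ledge: the cleric, the dwarf, the elf, the goblin, the rogue | the east ledge: the knight, the mage]
4. Guide goes back to the west ledge alone.  [the west ledge: the cleric, the dwarf, the elf, the goblin, the rogue | the east ledge: the knight, the mage]
5. Guide goes to the east ledge with the cleric.  [the west ledge: the dwarf, the elf, the goblin, the rogue | the east ledge: the cleric, the knight, the mage]
6. Guide goes back to the west ledge alone.  [the west ledge: the dwarf, the elf, the goblin, the rogue | the east ledge: the cleric, the knight, the mage]
7. Guide goes to the east ledge with the rogue.  [the west ledge: the dwarf, the elf, the goblin | the east ledge: the cleric, the knight, the mage, the rogue]
8. Guide goes back to the west ledge with the knight.  [the west ledge: the dwarf, the elf, the goblin, the knight | the east ledge: the cleric, the mage, the rogue]
9. Guide goes to the east ledge with the elf.  [the west ledge: the dwarf, the goblin, the knight | the east ledge: the cleric, the elf, the mage, the rogue]
10. Guide goes back to the west ledge alone.  [the west ledge: the dwarf, the goblin, the knight | the east ledge: the cleric, the elf, the mage, the rogue]
11. Guide goes to the east ledge with the goblin.  [the west ledge: the dwarf, the knight | the east ledge: the cleric, the elf, the goblin, the mage, the rogue]
12. Guide goes back to the west ledge alone.  [the west ledge: the dwarf, the knight | the east ledge: the cleric, the elf, the goblin, the mage, the rogue]
13. Guide goes to the east ledge with the dwarf.  [the west ledge: the knight | the east ledge: the cleric, the dwarf, the elf, the goblin, the mage, the rogue]
14. Guide goes back to the west ledge alone.  [the west ledge: the knight | the east ledge: the cleric, the dwarf, the elf, the goblin, the mage, the rogue]
15. Guide goes to the east ledge with the knight.  [the west ledge: — | the east ledge: the cleric, the dwarf, the elf, the goblin, the knight, the mage, the rogue]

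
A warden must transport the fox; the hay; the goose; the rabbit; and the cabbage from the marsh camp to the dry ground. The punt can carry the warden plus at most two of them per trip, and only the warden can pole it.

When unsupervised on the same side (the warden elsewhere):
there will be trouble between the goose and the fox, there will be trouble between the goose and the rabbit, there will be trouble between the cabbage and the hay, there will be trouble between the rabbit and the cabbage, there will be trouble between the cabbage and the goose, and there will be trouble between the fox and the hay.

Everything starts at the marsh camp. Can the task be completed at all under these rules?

No

Whatever the first load, the items left behind include a forbidden pair without the warden. No opening move is safe, so no plan exists.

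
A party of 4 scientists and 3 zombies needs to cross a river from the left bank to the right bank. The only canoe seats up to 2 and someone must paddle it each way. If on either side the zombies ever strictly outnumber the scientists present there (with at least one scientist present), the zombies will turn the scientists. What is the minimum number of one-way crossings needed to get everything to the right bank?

11

Counting alone: each trip to the right bank takes at most 2 across and each return brings at least 1 back, so after t trips out (and t−1 returns) at most 2t − (t−1) of the 7 are across; that first reaches 7 at t = 6, so at least 11 crossings are needed.
The plan below uses exactly 11 crossings, so it is optimal:
1. 2 zombies → the right bank.  (the left bank: 4S 1Z; the right bank: 0S 2Z)
2. 1 zombie ← the left bank.  (the left bank: 4S 2Z; the right bank: 0S 1Z)
3. 2 zombies → the right bank.  (the left bank: 4S 0Z; the right bank: 0S 3Z)
4. 1 zombie ← the left bank.  (the left bank: 4S 1Z; the right bank: 0S 2Z)
5. 2 scientists → the right bank.  (the left bank: 2S 1Z; the right bank: 2S 2Z)
6. 1 zombie ← the left bank.  (the left bank: 2S 2Z; the right bank: 2S 1Z)
7. 1 scientist and 1 zombie → the right bank.  (the left bank: 1S 1Z; the right bank: 3S 2Z)
8. 1 scientist ← the left bank.  (the left bank: 2S 1Z; the right bank: 2S 2Z)
9. 1 scientist and 1 zombie → the right bank.  (the left bank: 1S 0Z; the right bank: 3S 3Z)
10. 1 zombie ← the left bank.  (the left bank: 1S 1Z; the right bank: 3S 2Z)
11. 1 scientist and 1 zombie → the right bank.  (the left bank: 0S 0Z; the right bank: 4S 3Z)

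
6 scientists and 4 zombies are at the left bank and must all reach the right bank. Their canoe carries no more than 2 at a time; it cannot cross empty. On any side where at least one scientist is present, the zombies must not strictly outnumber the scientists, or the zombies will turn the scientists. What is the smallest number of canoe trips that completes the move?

17

Counting alone: each trip to the right bank takes at most 2 across and each return brings at least 1 back, so after t trips out (and t−1 returns) at most 2t − (t−1) of the 10 are across; that first reaches 10 at t = 9, so at least 17 crossings are needed.
The plan below uses exactly 17 crossings, so it is optimal:
1. 2 zombies → the right bank.  (the left bank: 6S 2Z; the right bank: 0S 2Z)
2. 1 zombie ← the left bank.  (the left bank: 6S 3Z; the right bank: 0S 1Z)
3. 2 zombies → the right bank.  (the left bank: 6S 1Z; the right bank: 0S 3Z)
4. 1 zombie ← the left bank.  (the left bank: 6S 2Z; the right bank: 0S 2Z)
5. 2 scientists → the right bank.  (the left bank: 4S 2Z; the right bank: 2S 2Z)
6. 1 zombie ← the left bank.  (the left bank: 4S 3Z; the right bank: 2S 1Z)
7. 1 scientist and 1 zombie → the right bank.  (the left bank: 3S 2Z; the right bank: 3S 2Z)
8. 1 zombie ← the left bank.  (the left bank: 3S 3Z; the right bank: 3S 1Z)
9. 2 zombies → the right bank.  (the left bank: 3S 1Z; the right bank: 3S 3Z)
10. 1 zombie ← the left bank.  (the left bank: 3S 2Z; the right bank: 3S 2Z)
11. 1 scientist and 1 zombie → the right bank.  (the left bank: 2S 1Z; the right bank: 4S 3Z)
12. 1 zombie ← the left bank.  (the left bank: 2S 2Z; the right bank: 4S 2Z)
13. 2 zombies → the right bank.  (the left bank: 2S 0Z; the right bank: 4S 4Z)
14. 1 zombie ← the left bank.  (the left bank: 2S 1Z; the right bank: 4S 3Z)
15. 1 scientist and 1 zombie → the right bank.  (the left bank: 1S 0Z; the right bank: 5S 4Z)
16. 1 zombie ← the left bank.  (the left bank: 1S 1Z; the right bank: 5S 3Z)
17. 1 scientist and 1 zombie → the right bank.  (the left bank: 0S 0Z; the right bank: 6S 4Z)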